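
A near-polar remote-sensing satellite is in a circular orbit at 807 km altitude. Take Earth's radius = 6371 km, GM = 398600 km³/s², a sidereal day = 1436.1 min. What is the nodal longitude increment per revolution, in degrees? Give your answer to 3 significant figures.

Semi-major axis a = 6371 + 807 = 7178 km. Period T = 2π√(a³/μ) = 2π√(7178³/398600) = 6052.2 s = 100.87 min.
During one orbit Earth rotates (6052.2 / 86166) × 360° = 25.29°.

25.3°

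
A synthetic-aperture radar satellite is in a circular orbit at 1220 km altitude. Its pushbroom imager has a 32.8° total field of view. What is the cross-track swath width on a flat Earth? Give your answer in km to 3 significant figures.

Half-angle = 32.8°/2 = 16.4°.
Swath width ≈ 2h·tan(θ/2) = 2 × 1220 × tan(16.4°) = 718.1 km.

718 km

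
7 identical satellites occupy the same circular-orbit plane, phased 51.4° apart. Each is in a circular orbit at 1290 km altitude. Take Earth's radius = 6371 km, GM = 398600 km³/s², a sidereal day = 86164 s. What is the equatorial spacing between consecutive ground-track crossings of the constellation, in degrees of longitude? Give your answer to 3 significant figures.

3.98°

Semi-major axis a = 6371 + 1290 = 7661 km. Period T = 2π√(a³/μ) = 2π√(7661³/398600) = 6673.3 s = 111.22 min.
Single-satellite node shift = (6673.3/86164) × 360° = 27.88°.
With 7 satellites evenly phased, successive equator crossings are 27.88/7 = 3.983° apart.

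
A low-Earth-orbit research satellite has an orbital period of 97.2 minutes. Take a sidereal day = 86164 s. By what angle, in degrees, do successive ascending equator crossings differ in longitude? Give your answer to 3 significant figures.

24.4°

T = 97.2 min = 5832.0 s.
During one orbit Earth rotates (5832.0 / 86164) × 360° = 24.37°.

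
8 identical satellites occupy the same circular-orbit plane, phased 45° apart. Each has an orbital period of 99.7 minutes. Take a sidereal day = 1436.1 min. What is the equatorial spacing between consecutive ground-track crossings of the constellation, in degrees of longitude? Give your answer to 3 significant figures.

3.12°

T = 99.7 min = 5982.0 s.
Single-satellite node shift = (5982.0/86166) × 360° = 24.99°.
With 8 satellites evenly phased, successive equator crossings are 24.99/8 = 3.124° apart.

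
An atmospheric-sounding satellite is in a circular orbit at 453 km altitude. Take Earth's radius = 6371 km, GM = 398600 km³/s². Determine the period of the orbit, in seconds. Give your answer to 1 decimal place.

5610.1 seconds

Semi-major axis a = 6371 + 453 = 6824 km. Period T = 2π√(a³/μ) = 2π√(6824³/398600) = 5610.1 s = 93.50 min.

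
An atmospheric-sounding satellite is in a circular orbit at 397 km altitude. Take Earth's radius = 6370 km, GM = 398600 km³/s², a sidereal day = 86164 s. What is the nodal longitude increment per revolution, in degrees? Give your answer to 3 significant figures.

Semi-major axis a = 6370 + 397 = 6767 km. Period T = 2π√(a³/μ) = 2π√(6767³/398600) = 5539.9 s = 92.33 min.
During one orbit Earth rotates (5539.9 / 86164) × 360° = 23.15°.

23.1°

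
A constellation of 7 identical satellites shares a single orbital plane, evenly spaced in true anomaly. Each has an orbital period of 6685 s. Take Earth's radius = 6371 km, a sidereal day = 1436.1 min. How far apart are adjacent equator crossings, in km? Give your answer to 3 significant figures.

Single-satellite node shift = (6685.0/86166) × 360° = 27.93°.
With 7 satellites evenly phased, successive equator crossings are 27.93/7 = 3.990° apart.
That is 3.990 × 111.2 = 444 km at the equator.

444 km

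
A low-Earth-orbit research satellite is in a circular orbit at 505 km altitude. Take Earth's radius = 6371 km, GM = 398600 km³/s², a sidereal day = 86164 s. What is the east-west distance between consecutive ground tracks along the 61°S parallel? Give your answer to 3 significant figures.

1280 km

Semi-major axis a = 6371 + 505 = 6876 km. Period T = 2π√(a³/μ) = 2π√(6876³/398600) = 5674.3 s = 94.57 min.
Node shift per orbit = (5674.3/86164) × 360° = 23.71°.
Equatorial spacing = 23.71 × 111.2 km/° = 2636 km.
At 61° latitude, spacing = 2636 × cos(61°) = 1278 km.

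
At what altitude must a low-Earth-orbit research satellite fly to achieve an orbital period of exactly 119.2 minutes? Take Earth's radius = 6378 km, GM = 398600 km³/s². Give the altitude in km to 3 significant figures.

1650 km

T = 119.2 min = 7152.0 s.
From T = 2π√(a³/μ): a = (μ T²/4π²)^(1/3) = (398600 × 7152.0² / 4π²)^(1/3) = 8023 km.
Altitude h = a − R = 8023 − 6378 = 1645 km.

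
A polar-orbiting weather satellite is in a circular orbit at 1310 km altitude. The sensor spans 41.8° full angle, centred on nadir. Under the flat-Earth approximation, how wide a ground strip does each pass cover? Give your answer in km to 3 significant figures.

Half-angle = 41.8°/2 = 20.9°.
Swath width ≈ 2h·tan(θ/2) = 2 × 1310 × tan(20.9°) = 1000.5 km.

1000 km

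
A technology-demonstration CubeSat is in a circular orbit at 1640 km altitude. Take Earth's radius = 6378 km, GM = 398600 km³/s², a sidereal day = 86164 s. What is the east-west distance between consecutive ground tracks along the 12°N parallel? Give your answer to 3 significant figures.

Semi-major axis a = 6378 + 1640 = 8018 km. Period T = 2π√(a³/μ) = 2π√(8018³/398600) = 7145.1 s = 119.09 min.
Node shift per orbit = (7145.1/86164) × 360° = 29.85°.
Equatorial spacing = 29.85 × 111.3 km/° = 3323 km.
At 12° latitude, spacing = 3323 × cos(12°) = 3251 km.

3250 km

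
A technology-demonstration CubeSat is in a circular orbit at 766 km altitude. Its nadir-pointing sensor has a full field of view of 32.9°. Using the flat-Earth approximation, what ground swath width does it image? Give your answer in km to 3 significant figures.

452 km

Half-angle = 32.9°/2 = 16.45°.
Swath width ≈ 2h·tan(θ/2) = 2 × 766 × tan(16.45°) = 452.3 km.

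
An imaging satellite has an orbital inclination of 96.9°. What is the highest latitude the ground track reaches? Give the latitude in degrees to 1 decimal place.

Retrograde orbit: the ground track reaches ±(180° − i) = ±(180 − 96.9) = ±83.1°.

83.1°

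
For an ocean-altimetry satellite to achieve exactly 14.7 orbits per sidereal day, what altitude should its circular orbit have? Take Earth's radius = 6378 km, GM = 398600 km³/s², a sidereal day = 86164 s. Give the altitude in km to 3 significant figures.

648 km

Required period T = 86164 / 14.7 = 5861.5 s.
From T = 2π√(a³/μ): a = (μ T²/4π²)^(1/3) = (398600 × 5861.5² / 4π²)^(1/3) = 7026 km.
Altitude h = a − R = 7026 − 6378 = 648 km.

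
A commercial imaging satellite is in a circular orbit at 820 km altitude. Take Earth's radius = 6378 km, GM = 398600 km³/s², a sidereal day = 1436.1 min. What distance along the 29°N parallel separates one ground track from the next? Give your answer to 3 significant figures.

Semi-major axis a = 6378 + 820 = 7198 km. Period T = 2π√(a³/μ) = 2π√(7198³/398600) = 6077.6 s = 101.29 min.
Node shift per orbit = (6077.6/86166) × 360° = 25.39°.
Equatorial spacing = 25.39 × 111.3 km/° = 2827 km.
At 29° latitude, spacing = 2827 × cos(29°) = 2472 km.

2470 km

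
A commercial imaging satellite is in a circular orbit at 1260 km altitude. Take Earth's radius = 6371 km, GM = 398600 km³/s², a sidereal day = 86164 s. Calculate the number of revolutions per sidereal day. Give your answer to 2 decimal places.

12.99

Semi-major axis a = 6371 + 1260 = 7631 km. Period T = 2π√(a³/μ) = 2π√(7631³/398600) = 6634.1 s = 110.57 min.
Orbits per sidereal day = 86164 / 6634.1 = 12.988.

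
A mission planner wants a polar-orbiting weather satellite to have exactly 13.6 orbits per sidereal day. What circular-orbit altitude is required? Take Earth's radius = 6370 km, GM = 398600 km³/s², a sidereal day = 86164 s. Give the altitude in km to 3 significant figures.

1030 km

Required period T = 86164 / 13.6 = 6335.6 s.
From T = 2π√(a³/μ): a = (μ T²/4π²)^(1/3) = (398600 × 6335.6² / 4π²)^(1/3) = 7400 km.
Altitude h = a − R = 7400 − 6370 = 1030 km.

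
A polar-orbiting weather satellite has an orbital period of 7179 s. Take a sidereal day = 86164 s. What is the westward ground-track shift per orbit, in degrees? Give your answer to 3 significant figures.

During one orbit Earth rotates (7179.0 / 86164) × 360° = 29.99°.

30.0°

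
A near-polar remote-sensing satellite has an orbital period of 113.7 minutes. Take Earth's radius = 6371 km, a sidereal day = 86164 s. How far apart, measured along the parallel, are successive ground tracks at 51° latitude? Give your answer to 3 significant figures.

1990 km

T = 113.7 min = 6822.0 s.
Node shift per orbit = (6822.0/86164) × 360° = 28.50°.
Equatorial spacing = 28.50 × 111.2 km/° = 3169 km.
At 51° latitude, spacing = 3169 × cos(51°) = 1995 km.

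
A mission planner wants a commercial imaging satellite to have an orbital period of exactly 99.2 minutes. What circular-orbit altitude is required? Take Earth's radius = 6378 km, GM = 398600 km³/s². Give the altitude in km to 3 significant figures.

T = 99.2 min = 5952.0 s.
From T = 2π√(a³/μ): a = (μ T²/4π²)^(1/3) = (398600 × 5952.0² / 4π²)^(1/3) = 7099 km.
Altitude h = a − R = 7099 − 6378 = 721 km.

721 km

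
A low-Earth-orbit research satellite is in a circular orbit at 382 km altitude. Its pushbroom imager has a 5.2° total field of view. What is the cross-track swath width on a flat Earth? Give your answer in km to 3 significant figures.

34.7 km

Half-angle = 5.2°/2 = 2.6°.
Swath width ≈ 2h·tan(θ/2) = 2 × 382 × tan(2.6°) = 34.7 km.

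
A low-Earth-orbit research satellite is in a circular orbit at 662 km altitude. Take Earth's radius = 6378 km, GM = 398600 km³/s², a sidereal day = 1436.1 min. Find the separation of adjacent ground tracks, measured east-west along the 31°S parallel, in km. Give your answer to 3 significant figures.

Semi-major axis a = 6378 + 662 = 7040 km. Period T = 2π√(a³/μ) = 2π√(7040³/398600) = 5878.5 s = 97.98 min.
Node shift per orbit = (5878.5/86166) × 360° = 24.56°.
Equatorial spacing = 24.56 × 111.3 km/° = 2734 km.
At 31° latitude, spacing = 2734 × cos(31°) = 2343 km.

2340 km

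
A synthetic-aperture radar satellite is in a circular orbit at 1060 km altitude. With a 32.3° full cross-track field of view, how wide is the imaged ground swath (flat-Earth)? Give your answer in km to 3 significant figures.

614 km

Half-angle = 32.3°/2 = 16.15°.
Swath width ≈ 2h·tan(θ/2) = 2 × 1060 × tan(16.15°) = 613.9 km.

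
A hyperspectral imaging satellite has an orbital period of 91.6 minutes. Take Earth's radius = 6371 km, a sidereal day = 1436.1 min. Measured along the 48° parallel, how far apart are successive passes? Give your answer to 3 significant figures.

T = 91.6 min = 5496.0 s.
Node shift per orbit = (5496.0/86166) × 360° = 22.96°.
Equatorial spacing = 22.96 × 111.2 km/° = 2553 km.
At 48° latitude, spacing = 2553 × cos(48°) = 1708 km.

1710 km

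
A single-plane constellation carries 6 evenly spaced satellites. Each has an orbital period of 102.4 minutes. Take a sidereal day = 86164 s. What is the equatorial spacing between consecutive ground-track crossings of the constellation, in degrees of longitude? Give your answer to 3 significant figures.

T = 102.4 min = 6144.0 s.
Single-satellite node shift = (6144.0/86164) × 360° = 25.67°.
With 6 satellites evenly phased, successive equator crossings are 25.67/6 = 4.278° apart.

4.28°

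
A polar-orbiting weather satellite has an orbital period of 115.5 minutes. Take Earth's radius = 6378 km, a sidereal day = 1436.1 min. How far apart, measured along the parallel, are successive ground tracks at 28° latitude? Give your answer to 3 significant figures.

2850 km

T = 115.5 min = 6930.0 s.
Node shift per orbit = (6930.0/86166) × 360° = 28.95°.
Equatorial spacing = 28.95 × 111.3 km/° = 3223 km.
At 28° latitude, spacing = 3223 × cos(28°) = 2846 km.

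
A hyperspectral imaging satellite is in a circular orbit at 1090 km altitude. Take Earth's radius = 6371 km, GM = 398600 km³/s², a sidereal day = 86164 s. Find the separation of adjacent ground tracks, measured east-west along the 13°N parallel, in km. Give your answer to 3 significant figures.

2900 km

Semi-major axis a = 6371 + 1090 = 7461 km. Period T = 2π√(a³/μ) = 2π√(7461³/398600) = 6413.7 s = 106.89 min.
Node shift per orbit = (6413.7/86164) × 360° = 26.80°.
Equatorial spacing = 26.80 × 111.2 km/° = 2980 km.
At 13° latitude, spacing = 2980 × cos(13°) = 2903 km.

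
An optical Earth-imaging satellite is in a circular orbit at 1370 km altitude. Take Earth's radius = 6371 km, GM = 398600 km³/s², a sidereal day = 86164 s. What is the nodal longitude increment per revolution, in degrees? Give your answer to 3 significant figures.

Semi-major axis a = 6371 + 1370 = 7741 km. Period T = 2π√(a³/μ) = 2π√(7741³/398600) = 6778.1 s = 112.97 min.
During one orbit Earth rotates (6778.1 / 86164) × 360° = 28.32°.

28.3°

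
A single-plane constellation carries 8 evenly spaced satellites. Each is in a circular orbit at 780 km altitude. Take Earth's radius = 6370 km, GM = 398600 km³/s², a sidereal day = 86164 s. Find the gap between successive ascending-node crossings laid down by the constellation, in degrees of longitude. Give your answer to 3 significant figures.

Semi-major axis a = 6370 + 780 = 7150 km. Period T = 2π√(a³/μ) = 2π√(7150³/398600) = 6016.9 s = 100.28 min.
Single-satellite node shift = (6016.9/86164) × 360° = 25.14°.
With 8 satellites evenly phased, successive equator crossings are 25.14/8 = 3.142° apart.

3.14°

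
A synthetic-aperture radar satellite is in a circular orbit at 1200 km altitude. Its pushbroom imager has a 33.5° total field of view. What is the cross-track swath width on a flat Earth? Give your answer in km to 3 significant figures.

722 km

Half-angle = 33.5°/2 = 16.75°.
Swath width ≈ 2h·tan(θ/2) = 2 × 1200 × tan(16.75°) = 722.3 km.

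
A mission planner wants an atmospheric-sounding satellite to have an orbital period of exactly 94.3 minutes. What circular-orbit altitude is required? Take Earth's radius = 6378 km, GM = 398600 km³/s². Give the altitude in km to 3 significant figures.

T = 94.3 min = 5658.0 s.
From T = 2π√(a³/μ): a = (μ T²/4π²)^(1/3) = (398600 × 5658.0² / 4π²)^(1/3) = 6863 km.
Altitude h = a − R = 6863 − 6378 = 485 km.

485 km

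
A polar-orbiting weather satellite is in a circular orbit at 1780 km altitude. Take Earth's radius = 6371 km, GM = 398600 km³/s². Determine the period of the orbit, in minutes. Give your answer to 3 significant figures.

122 min

Semi-major axis a = 6371 + 1780 = 8151 km. Period T = 2π√(a³/μ) = 2π√(8151³/398600) = 7323.6 s = 122.06 min.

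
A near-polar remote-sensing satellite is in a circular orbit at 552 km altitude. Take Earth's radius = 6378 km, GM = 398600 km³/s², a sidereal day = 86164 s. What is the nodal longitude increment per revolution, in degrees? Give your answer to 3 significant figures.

24.0°

Semi-major axis a = 6378 + 552 = 6930 km. Period T = 2π√(a³/μ) = 2π√(6930³/398600) = 5741.3 s = 95.69 min.
During one orbit Earth rotates (5741.3 / 86164) × 360° = 23.99°.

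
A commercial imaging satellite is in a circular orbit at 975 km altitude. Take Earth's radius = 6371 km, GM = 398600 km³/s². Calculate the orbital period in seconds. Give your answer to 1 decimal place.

Semi-major axis a = 6371 + 975 = 7346 km. Period T = 2π√(a³/μ) = 2π√(7346³/398600) = 6266.0 s = 104.43 min.

6266.0 seconds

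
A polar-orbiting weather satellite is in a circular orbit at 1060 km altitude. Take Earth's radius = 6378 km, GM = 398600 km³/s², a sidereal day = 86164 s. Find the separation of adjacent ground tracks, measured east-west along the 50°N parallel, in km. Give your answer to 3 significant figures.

1910 km

Semi-major axis a = 6378 + 1060 = 7438 km. Period T = 2π√(a³/μ) = 2π√(7438³/398600) = 6384.0 s = 106.40 min.
Node shift per orbit = (6384.0/86164) × 360° = 26.67°.
Equatorial spacing = 26.67 × 111.3 km/° = 2969 km.
At 50° latitude, spacing = 2969 × cos(50°) = 1909 km.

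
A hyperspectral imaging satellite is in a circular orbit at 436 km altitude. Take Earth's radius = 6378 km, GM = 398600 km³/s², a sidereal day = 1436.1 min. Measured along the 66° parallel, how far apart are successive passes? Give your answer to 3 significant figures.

Semi-major axis a = 6378 + 436 = 6814 km. Period T = 2π√(a³/μ) = 2π√(6814³/398600) = 5597.8 s = 93.30 min.
Node shift per orbit = (5597.8/86166) × 360° = 23.39°.
Equatorial spacing = 23.39 × 111.3 km/° = 2603 km.
At 66° latitude, spacing = 2603 × cos(66°) = 1059 km.

1060 km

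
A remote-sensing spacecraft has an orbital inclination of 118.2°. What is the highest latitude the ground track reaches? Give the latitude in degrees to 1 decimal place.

Retrograde orbit: the ground track reaches ±(180° − i) = ±(180 − 118.2) = ±61.8°.

61.8°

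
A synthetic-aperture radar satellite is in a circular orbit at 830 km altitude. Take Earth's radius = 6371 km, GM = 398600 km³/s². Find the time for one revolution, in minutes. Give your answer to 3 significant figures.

101 min

Semi-major axis a = 6371 + 830 = 7201 km. Period T = 2π√(a³/μ) = 2π√(7201³/398600) = 6081.4 s = 101.36 min.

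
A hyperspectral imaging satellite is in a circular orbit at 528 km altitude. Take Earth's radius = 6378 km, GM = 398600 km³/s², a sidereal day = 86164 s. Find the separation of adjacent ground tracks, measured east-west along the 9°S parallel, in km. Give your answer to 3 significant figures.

Semi-major axis a = 6378 + 528 = 6906 km. Period T = 2π√(a³/μ) = 2π√(6906³/398600) = 5711.5 s = 95.19 min.
Node shift per orbit = (5711.5/86164) × 360° = 23.86°.
Equatorial spacing = 23.86 × 111.3 km/° = 2656 km.
At 9° latitude, spacing = 2656 × cos(9°) = 2624 km.

2620 km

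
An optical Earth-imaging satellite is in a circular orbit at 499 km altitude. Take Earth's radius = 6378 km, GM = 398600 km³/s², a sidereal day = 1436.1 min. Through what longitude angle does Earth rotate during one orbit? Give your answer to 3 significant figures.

Semi-major axis a = 6378 + 499 = 6877 km. Period T = 2π√(a³/μ) = 2π√(6877³/398600) = 5675.6 s = 94.59 min.
During one orbit Earth rotates (5675.6 / 86166) × 360° = 23.71°.

23.7°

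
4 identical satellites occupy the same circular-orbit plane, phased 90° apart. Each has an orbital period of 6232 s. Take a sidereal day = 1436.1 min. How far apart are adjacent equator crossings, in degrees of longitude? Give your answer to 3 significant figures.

6.51°

Single-satellite node shift = (6232.0/86166) × 360° = 26.04°.
With 4 satellites evenly phased, successive equator crossings are 26.04/4 = 6.509° apart.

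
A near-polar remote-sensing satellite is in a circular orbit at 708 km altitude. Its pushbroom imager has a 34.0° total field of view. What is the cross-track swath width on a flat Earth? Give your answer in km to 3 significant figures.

433 km

Half-angle = 34.0°/2 = 17°.
Swath width ≈ 2h·tan(θ/2) = 2 × 708 × tan(17°) = 432.9 km.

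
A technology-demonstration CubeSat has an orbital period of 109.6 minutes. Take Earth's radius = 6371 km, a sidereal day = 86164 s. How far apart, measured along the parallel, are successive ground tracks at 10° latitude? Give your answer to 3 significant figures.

T = 109.6 min = 6576.0 s.
Node shift per orbit = (6576.0/86164) × 360° = 27.48°.
Equatorial spacing = 27.48 × 111.2 km/° = 3055 km.
At 10° latitude, spacing = 3055 × cos(10°) = 3009 km.

3010 km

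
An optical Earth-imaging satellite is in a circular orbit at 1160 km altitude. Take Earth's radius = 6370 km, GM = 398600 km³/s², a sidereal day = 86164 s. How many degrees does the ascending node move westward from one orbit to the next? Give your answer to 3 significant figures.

Semi-major axis a = 6370 + 1160 = 7530 km. Period T = 2π√(a³/μ) = 2π√(7530³/398600) = 6502.8 s = 108.38 min.
During one orbit Earth rotates (6502.8 / 86164) × 360° = 27.17°.

27.2°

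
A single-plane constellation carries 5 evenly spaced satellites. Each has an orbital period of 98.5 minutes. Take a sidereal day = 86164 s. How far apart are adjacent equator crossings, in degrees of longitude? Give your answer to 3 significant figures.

T = 98.5 min = 5910.0 s.
Single-satellite node shift = (5910.0/86164) × 360° = 24.69°.
With 5 satellites evenly phased, successive equator crossings are 24.69/5 = 4.938° apart.

4.94°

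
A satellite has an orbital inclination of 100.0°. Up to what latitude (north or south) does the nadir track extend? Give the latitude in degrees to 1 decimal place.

80.0°

Retrograde orbit: the ground track reaches ±(180° − i) = ±(180 − 100.0) = ±80.0°.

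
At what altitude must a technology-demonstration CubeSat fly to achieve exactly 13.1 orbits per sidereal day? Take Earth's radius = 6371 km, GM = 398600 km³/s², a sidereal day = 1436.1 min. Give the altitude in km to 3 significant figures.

Required period T = 86166 / 13.1 = 6577.6 s.
From T = 2π√(a³/μ): a = (μ T²/4π²)^(1/3) = (398600 × 6577.6² / 4π²)^(1/3) = 7588 km.
Altitude h = a − R = 7588 − 6371 = 1217 km.

1220 km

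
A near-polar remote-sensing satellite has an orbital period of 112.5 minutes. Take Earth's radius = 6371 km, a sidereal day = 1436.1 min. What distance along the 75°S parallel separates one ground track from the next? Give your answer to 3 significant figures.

T = 112.5 min = 6750.0 s.
Node shift per orbit = (6750.0/86166) × 360° = 28.20°.
Equatorial spacing = 28.20 × 111.2 km/° = 3136 km.
At 75° latitude, spacing = 3136 × cos(75°) = 812 km.

812 km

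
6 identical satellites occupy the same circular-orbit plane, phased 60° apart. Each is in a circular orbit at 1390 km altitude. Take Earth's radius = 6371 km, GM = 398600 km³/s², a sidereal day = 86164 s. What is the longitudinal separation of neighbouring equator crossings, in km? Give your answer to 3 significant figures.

Semi-major axis a = 6371 + 1390 = 7761 km. Period T = 2π√(a³/μ) = 2π√(7761³/398600) = 6804.4 s = 113.41 min.
Single-satellite node shift = (6804.4/86164) × 360° = 28.43°.
With 6 satellites evenly phased, successive equator crossings are 28.43/6 = 4.738° apart.
That is 4.738 × 111.2 = 527 km at the equator.

527 km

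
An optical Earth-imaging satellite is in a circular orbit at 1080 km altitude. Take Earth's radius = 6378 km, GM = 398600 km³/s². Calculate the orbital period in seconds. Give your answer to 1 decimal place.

6409.8 seconds

Semi-major axis a = 6378 + 1080 = 7458 km. Period T = 2π√(a³/μ) = 2π√(7458³/398600) = 6409.8 s = 106.83 min.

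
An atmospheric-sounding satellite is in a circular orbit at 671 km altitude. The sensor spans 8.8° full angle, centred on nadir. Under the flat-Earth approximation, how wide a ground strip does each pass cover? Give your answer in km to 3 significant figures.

103 km

Half-angle = 8.8°/2 = 4.4°.
Swath width ≈ 2h·tan(θ/2) = 2 × 671 × tan(4.4°) = 103.3 km.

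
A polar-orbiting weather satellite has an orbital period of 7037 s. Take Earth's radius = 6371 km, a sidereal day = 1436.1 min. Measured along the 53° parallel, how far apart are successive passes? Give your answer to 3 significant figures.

1970 km

Node shift per orbit = (7037.0/86166) × 360° = 29.40°.
Equatorial spacing = 29.40 × 111.2 km/° = 3269 km.
At 53° latitude, spacing = 3269 × cos(53°) = 1967 km.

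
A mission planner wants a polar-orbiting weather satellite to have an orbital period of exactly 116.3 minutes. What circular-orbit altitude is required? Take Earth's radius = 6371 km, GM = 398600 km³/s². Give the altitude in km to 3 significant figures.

1520 km

T = 116.3 min = 6978.0 s.
From T = 2π√(a³/μ): a = (μ T²/4π²)^(1/3) = (398600 × 6978.0² / 4π²)^(1/3) = 7892 km.
Altitude h = a − R = 7892 − 6371 = 1521 km.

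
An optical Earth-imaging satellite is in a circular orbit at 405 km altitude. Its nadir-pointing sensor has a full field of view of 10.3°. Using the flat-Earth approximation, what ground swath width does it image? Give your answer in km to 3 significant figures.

Half-angle = 10.3°/2 = 5.15°.
Swath width ≈ 2h·tan(θ/2) = 2 × 405 × tan(5.15°) = 73.0 km.

73.0 km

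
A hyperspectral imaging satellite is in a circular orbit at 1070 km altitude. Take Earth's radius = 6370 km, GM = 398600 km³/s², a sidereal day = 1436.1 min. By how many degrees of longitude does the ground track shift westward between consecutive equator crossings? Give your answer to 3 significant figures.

Semi-major axis a = 6370 + 1070 = 7440 km. Period T = 2π√(a³/μ) = 2π√(7440³/398600) = 6386.6 s = 106.44 min.
During one orbit Earth rotates (6386.6 / 86166) × 360° = 26.68°.

26.7°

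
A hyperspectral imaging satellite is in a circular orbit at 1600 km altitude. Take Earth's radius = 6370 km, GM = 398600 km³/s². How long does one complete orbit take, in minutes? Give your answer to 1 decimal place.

Semi-major axis a = 6370 + 1600 = 7970 km. Period T = 2π√(a³/μ) = 2π√(7970³/398600) = 7081.1 s = 118.02 min.

118.0 min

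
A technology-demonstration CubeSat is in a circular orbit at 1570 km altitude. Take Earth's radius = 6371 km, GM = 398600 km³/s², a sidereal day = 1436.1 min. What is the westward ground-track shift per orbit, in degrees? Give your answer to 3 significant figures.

29.4°

Semi-major axis a = 6371 + 1570 = 7941 km. Period T = 2π√(a³/μ) = 2π√(7941³/398600) = 7042.5 s = 117.37 min.
During one orbit Earth rotates (7042.5 / 86166) × 360° = 29.42°.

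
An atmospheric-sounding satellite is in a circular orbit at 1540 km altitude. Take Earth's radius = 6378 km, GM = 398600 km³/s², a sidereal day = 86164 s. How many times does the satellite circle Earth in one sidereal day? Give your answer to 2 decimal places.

Semi-major axis a = 6378 + 1540 = 7918 km. Period T = 2π√(a³/μ) = 2π√(7918³/398600) = 7011.9 s = 116.86 min.
Orbits per sidereal day = 86164 / 7011.9 = 12.288.

12.29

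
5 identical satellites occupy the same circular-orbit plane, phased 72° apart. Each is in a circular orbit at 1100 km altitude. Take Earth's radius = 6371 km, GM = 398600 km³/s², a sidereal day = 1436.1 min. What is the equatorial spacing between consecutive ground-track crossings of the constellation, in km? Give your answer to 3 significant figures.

Semi-major axis a = 6371 + 1100 = 7471 km. Period T = 2π√(a³/μ) = 2π√(7471³/398600) = 6426.6 s = 107.11 min.
Single-satellite node shift = (6426.6/86166) × 360° = 26.85°.
With 5 satellites evenly phased, successive equator crossings are 26.85/5 = 5.370° apart.
That is 5.370 × 111.2 = 597 km at the equator.

597 km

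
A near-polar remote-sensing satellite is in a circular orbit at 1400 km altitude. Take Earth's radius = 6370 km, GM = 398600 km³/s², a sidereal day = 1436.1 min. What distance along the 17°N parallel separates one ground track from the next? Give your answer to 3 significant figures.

Semi-major axis a = 6370 + 1400 = 7770 km. Period T = 2π√(a³/μ) = 2π√(7770³/398600) = 6816.2 s = 113.60 min.
Node shift per orbit = (6816.2/86166) × 360° = 28.48°.
Equatorial spacing = 28.48 × 111.2 km/° = 3166 km.
At 17° latitude, spacing = 3166 × cos(17°) = 3028 km.

3030 km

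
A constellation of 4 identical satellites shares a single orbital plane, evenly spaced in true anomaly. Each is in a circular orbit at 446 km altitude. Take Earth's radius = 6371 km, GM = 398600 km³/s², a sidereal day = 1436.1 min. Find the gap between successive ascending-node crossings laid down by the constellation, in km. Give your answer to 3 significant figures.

651 km

Semi-major axis a = 6371 + 446 = 6817 km. Period T = 2π√(a³/μ) = 2π√(6817³/398600) = 5601.5 s = 93.36 min.
Single-satellite node shift = (5601.5/86166) × 360° = 23.40°.
With 4 satellites evenly phased, successive equator crossings are 23.40/4 = 5.851° apart.
That is 5.851 × 111.2 = 651 km at the equator.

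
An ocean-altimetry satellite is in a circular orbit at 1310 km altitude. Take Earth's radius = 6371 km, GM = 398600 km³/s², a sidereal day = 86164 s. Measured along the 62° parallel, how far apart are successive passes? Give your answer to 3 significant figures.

1460 km

Semi-major axis a = 6371 + 1310 = 7681 km. Period T = 2π√(a³/μ) = 2π√(7681³/398600) = 6699.4 s = 111.66 min.
Node shift per orbit = (6699.4/86164) × 360° = 27.99°.
Equatorial spacing = 27.99 × 111.2 km/° = 3112 km.
At 62° latitude, spacing = 3112 × cos(62°) = 1461 km.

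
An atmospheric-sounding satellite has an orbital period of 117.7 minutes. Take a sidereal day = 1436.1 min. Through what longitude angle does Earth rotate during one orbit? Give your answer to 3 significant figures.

T = 117.7 min = 7062.0 s.
During one orbit Earth rotates (7062.0 / 86166) × 360° = 29.50°.

29.5°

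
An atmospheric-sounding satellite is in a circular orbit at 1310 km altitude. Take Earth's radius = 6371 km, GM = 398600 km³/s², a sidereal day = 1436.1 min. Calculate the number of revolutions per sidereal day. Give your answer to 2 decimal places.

12.86

Semi-major axis a = 6371 + 1310 = 7681 km. Period T = 2π√(a³/μ) = 2π√(7681³/398600) = 6699.4 s = 111.66 min.
Orbits per sidereal day = 86166 / 6699.4 = 12.862.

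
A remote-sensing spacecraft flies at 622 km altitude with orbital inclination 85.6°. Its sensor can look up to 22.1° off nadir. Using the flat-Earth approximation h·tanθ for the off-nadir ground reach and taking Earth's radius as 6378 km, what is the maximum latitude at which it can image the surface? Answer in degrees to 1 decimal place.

87.9°

For a prograde orbit the ground track reaches latitude ±i = ±85.6°.
Sensor half-swath on the ground ≈ 622·tan(22.1°) = 253 km = 2.27° of latitude.
Maximum observable latitude ≈ 85.6 + 2.27 = 87.9°.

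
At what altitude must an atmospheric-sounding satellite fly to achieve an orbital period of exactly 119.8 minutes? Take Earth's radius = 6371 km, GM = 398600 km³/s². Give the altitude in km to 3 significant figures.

T = 119.8 min = 7188.0 s.
From T = 2π√(a³/μ): a = (μ T²/4π²)^(1/3) = (398600 × 7188.0² / 4π²)^(1/3) = 8050 km.
Altitude h = a − R = 8050 − 6371 = 1679 km.

1680 km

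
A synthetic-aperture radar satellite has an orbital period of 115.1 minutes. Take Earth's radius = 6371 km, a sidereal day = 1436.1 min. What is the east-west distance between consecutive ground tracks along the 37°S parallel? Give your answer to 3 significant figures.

T = 115.1 min = 6906.0 s.
Node shift per orbit = (6906.0/86166) × 360° = 28.85°.
Equatorial spacing = 28.85 × 111.2 km/° = 3208 km.
At 37° latitude, spacing = 3208 × cos(37°) = 2562 km.

2560 km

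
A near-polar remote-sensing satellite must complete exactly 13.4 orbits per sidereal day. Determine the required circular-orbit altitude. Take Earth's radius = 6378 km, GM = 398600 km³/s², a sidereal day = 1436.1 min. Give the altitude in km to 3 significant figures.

1100 km

Required period T = 86166 / 13.4 = 6430.3 s.
From T = 2π√(a³/μ): a = (μ T²/4π²)^(1/3) = (398600 × 6430.3² / 4π²)^(1/3) = 7474 km.
Altitude h = a − R = 7474 − 6378 = 1096 km.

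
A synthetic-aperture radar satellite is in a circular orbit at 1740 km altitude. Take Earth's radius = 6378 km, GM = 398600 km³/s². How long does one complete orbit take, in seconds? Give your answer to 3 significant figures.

Semi-major axis a = 6378 + 1740 = 8118 km. Period T = 2π√(a³/μ) = 2π√(8118³/398600) = 7279.2 s = 121.32 min.

7280 seconds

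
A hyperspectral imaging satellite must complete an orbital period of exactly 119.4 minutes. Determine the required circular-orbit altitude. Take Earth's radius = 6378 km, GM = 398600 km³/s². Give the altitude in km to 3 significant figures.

1650 km

T = 119.4 min = 7164.0 s.
From T = 2π√(a³/μ): a = (μ T²/4π²)^(1/3) = (398600 × 7164.0² / 4π²)^(1/3) = 8032 km.
Altitude h = a − R = 8032 − 6378 = 1654 km.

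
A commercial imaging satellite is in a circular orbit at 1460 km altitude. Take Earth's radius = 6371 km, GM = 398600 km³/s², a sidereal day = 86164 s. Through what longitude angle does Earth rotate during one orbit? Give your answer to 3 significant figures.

Semi-major axis a = 6371 + 1460 = 7831 km. Period T = 2π√(a³/μ) = 2π√(7831³/398600) = 6896.6 s = 114.94 min.
During one orbit Earth rotates (6896.6 / 86164) × 360° = 28.81°.

28.8°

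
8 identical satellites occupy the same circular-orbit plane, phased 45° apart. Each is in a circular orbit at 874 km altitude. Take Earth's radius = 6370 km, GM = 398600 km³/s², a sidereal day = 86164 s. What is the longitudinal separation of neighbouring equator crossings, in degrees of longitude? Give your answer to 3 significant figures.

3.20°

Semi-major axis a = 6370 + 874 = 7244 km. Period T = 2π√(a³/μ) = 2π√(7244³/398600) = 6135.9 s = 102.27 min.
Single-satellite node shift = (6135.9/86164) × 360° = 25.64°.
With 8 satellites evenly phased, successive equator crossings are 25.64/8 = 3.205° apart.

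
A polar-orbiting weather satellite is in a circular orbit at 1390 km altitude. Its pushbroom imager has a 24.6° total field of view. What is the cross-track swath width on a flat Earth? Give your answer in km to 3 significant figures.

606 km

Half-angle = 24.6°/2 = 12.3°.
Swath width ≈ 2h·tan(θ/2) = 2 × 1390 × tan(12.3°) = 606.1 km.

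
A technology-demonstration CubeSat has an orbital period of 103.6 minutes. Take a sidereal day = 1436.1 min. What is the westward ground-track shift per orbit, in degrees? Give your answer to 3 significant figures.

26.0°

T = 103.6 min = 6216.0 s.
During one orbit Earth rotates (6216.0 / 86166) × 360° = 25.97°.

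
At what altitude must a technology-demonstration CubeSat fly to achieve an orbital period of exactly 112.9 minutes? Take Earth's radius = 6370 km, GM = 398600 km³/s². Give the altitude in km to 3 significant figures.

T = 112.9 min = 6774.0 s.
From T = 2π√(a³/μ): a = (μ T²/4π²)^(1/3) = (398600 × 6774.0² / 4π²)^(1/3) = 7738 km.
Altitude h = a − R = 7738 − 6370 = 1368 km.

1370 km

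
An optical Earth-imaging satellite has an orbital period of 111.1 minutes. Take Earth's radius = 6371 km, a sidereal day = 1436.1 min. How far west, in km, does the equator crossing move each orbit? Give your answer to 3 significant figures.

3100 km

T = 111.1 min = 6666.0 s.
During one orbit Earth rotates (6666.0 / 86166) × 360° = 27.85°.
At the equator that is 27.85° × (2π·6371/360) km/° = 27.85 × 111.2 = 3097 km.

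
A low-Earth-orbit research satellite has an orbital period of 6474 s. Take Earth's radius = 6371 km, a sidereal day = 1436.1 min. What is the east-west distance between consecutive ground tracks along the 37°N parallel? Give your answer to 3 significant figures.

2400 km

Node shift per orbit = (6474.0/86166) × 360° = 27.05°.
Equatorial spacing = 27.05 × 111.2 km/° = 3008 km.
At 37° latitude, spacing = 3008 × cos(37°) = 2402 km.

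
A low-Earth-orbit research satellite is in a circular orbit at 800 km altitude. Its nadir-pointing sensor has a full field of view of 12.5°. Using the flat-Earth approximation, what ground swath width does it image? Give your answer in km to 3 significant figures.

175 km

Half-angle = 12.5°/2 = 6.25°.
Swath width ≈ 2h·tan(θ/2) = 2 × 800 × tan(6.25°) = 175.2 km.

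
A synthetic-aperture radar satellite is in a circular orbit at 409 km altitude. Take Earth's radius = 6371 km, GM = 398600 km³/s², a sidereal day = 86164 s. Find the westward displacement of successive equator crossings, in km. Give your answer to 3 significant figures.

2580 km

Semi-major axis a = 6371 + 409 = 6780 km. Period T = 2π√(a³/μ) = 2π√(6780³/398600) = 5555.9 s = 92.60 min.
During one orbit Earth rotates (5555.9 / 86164) × 360° = 23.21°.
At the equator that is 23.21° × (2π·6371/360) km/° = 23.21 × 111.2 = 2581 km.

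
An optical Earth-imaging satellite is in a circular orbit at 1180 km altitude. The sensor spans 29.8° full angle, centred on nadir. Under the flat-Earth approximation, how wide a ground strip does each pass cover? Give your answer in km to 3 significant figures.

628 km

Half-angle = 29.8°/2 = 14.9°.
Swath width ≈ 2h·tan(θ/2) = 2 × 1180 × tan(14.9°) = 627.9 km.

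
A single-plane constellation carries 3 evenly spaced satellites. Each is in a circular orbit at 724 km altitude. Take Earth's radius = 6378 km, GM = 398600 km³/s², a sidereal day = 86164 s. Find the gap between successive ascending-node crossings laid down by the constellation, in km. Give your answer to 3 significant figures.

923 km

Semi-major axis a = 6378 + 724 = 7102 km. Period T = 2π√(a³/μ) = 2π√(7102³/398600) = 5956.4 s = 99.27 min.
Single-satellite node shift = (5956.4/86164) × 360° = 24.89°.
With 3 satellites evenly phased, successive equator crossings are 24.89/3 = 8.295° apart.
That is 8.295 × 111.3 = 923 km at the equator.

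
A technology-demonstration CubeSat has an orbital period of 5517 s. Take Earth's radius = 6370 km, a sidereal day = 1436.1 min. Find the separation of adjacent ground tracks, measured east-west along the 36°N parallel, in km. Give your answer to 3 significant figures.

2070 km

Node shift per orbit = (5517.0/86166) × 360° = 23.05°.
Equatorial spacing = 23.05 × 111.2 km/° = 2563 km.
At 36° latitude, spacing = 2563 × cos(36°) = 2073 km.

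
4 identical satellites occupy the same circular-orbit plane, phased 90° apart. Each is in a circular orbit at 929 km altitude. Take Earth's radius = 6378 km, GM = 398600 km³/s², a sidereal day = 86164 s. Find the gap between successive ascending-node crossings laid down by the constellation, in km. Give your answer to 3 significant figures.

Semi-major axis a = 6378 + 929 = 7307 km. Period T = 2π√(a³/μ) = 2π√(7307³/398600) = 6216.1 s = 103.60 min.
Single-satellite node shift = (6216.1/86164) × 360° = 25.97°.
With 4 satellites evenly phased, successive equator crossings are 25.97/4 = 6.493° apart.
That is 6.493 × 111.3 = 723 km at the equator.

723 km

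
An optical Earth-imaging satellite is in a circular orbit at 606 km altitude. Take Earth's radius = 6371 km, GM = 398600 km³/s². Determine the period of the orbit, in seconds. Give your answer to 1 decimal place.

Semi-major axis a = 6371 + 606 = 6977 km. Period T = 2π√(a³/μ) = 2π√(6977³/398600) = 5799.8 s = 96.66 min.

5799.8 seconds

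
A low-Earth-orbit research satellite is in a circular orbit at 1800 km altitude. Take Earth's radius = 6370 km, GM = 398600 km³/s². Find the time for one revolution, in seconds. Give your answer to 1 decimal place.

7349.3 seconds

Semi-major axis a = 6370 + 1800 = 8170 km. Period T = 2π√(a³/μ) = 2π√(8170³/398600) = 7349.3 s = 122.49 min.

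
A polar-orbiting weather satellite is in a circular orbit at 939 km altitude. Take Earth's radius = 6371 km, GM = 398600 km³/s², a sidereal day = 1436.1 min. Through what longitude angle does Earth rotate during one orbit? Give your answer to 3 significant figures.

26.0°

Semi-major axis a = 6371 + 939 = 7310 km. Period T = 2π√(a³/μ) = 2π√(7310³/398600) = 6220.0 s = 103.67 min.
During one orbit Earth rotates (6220.0 / 86166) × 360° = 25.99°.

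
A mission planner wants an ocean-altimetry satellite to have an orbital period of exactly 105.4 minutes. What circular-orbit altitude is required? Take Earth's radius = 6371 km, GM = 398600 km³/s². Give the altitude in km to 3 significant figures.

T = 105.4 min = 6324.0 s.
From T = 2π√(a³/μ): a = (μ T²/4π²)^(1/3) = (398600 × 6324.0² / 4π²)^(1/3) = 7391 km.
Altitude h = a − R = 7391 − 6371 = 1020 km.

1020 km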